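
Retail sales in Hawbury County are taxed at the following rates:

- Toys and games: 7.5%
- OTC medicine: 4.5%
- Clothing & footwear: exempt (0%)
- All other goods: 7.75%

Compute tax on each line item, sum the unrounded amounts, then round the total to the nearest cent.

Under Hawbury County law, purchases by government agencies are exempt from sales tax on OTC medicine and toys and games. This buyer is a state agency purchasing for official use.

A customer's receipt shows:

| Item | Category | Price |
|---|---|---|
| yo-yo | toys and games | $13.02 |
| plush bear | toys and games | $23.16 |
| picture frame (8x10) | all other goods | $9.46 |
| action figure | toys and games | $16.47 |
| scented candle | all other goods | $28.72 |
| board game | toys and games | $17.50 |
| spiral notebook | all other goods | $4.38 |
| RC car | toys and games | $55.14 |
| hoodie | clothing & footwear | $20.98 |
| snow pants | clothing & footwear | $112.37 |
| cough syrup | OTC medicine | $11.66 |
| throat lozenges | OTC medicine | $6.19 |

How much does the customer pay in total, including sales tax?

$322.35

Yo-yo $13.02: toys and games, buyer-exempt → 0% → $0.00
Plush bear $23.16: toys and games, buyer-exempt → 0% → $0.00
Picture frame (8x10) $9.46: all other goods → 7.75% → $0.73315
Action figure $16.47: toys and games, buyer-exempt → 0% → $0.00
Scented candle $28.72: all other goods → 7.75% → $2.2258
Board game $17.50: toys and games, buyer-exempt → 0% → $0.00
Spiral notebook $4.38: all other goods → 7.75% → $0.33945
RC car $55.14: toys and games, buyer-exempt → 0% → $0.00
Hoodie $20.98: clothing & footwear → 0% → $0.00
Snow pants $112.37: clothing & footwear → 0% → $0.00
Cough syrup $11.66: OTC medicine, buyer-exempt → 0% → $0.00
Throat lozenges $6.19: OTC medicine, buyer-exempt → 0% → $0.00
Subtotal = $319.05; unrounded tax = $3.2984 → $3.30; total due = $322.35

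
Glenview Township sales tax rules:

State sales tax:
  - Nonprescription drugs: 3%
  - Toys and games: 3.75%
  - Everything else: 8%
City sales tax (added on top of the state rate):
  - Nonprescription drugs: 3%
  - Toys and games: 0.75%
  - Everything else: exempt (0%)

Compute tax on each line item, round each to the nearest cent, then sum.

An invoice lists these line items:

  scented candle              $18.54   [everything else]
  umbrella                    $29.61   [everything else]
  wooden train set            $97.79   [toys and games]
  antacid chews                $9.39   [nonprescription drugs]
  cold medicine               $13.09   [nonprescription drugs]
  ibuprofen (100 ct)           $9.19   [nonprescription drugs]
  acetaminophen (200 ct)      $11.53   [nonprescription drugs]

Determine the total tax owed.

$10.84

Scented candle $18.54: everything else → 8% + 0% city = 8% → $1.48
Umbrella $29.61: everything else → 8% + 0% city = 8% → $2.37
Wooden train set $97.79: toys and games → 3.75% + 0.75% city = 4.5% → $4.40
Antacid chews $9.39: nonprescription drugs → 3% + 3% city = 6% → $0.56
Cold medicine $13.09: nonprescription drugs → 3% + 3% city = 6% → $0.79
Ibuprofen (100 ct) $9.19: nonprescription drugs → 3% + 3% city = 6% → $0.55
Acetaminophen (200 ct) $11.53: nonprescription drugs → 3% + 3% city = 6% → $0.69
Total tax = $1.48 + $2.37 + $4.40 + $0.56 + $0.79 + $0.55 + $0.69 = $10.84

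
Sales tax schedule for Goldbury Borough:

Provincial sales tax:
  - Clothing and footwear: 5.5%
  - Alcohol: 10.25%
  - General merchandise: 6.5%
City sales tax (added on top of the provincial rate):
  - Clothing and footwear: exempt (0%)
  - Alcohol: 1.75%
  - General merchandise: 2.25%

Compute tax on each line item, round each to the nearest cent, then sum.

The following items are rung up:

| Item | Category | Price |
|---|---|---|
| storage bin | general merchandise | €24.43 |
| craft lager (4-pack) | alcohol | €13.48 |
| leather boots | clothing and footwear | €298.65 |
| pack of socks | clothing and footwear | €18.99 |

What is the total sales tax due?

€21.23

Storage bin €24.43: general merchandise → 6.5% + 2.25% city = 8.75% → €2.14
Craft lager (4-pack) €13.48: alcohol → 10.25% + 1.75% city = 12% → €1.62
Leather boots €298.65: clothing and footwear → 5.5% + 0% city = 5.5% → €16.43
Pack of socks €18.99: clothing and footwear → 5.5% + 0% city = 5.5% → €1.04
Total tax = €2.14 + €1.62 + €16.43 + €1.04 = €21.23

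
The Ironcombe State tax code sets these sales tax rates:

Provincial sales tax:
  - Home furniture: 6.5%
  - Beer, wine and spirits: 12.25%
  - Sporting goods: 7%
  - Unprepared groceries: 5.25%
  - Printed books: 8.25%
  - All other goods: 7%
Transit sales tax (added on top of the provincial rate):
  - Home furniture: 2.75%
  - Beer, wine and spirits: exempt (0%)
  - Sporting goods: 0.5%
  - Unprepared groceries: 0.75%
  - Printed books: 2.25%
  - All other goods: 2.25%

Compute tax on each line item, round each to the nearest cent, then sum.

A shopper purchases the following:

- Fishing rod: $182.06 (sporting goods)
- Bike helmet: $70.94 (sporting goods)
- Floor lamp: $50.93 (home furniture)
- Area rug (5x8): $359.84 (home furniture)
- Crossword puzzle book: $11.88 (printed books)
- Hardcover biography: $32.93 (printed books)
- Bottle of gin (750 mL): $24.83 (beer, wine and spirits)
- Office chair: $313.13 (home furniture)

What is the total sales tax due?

Fishing rod $182.06: sporting goods → 7% + 0.5% transit = 7.5% → $13.65
Bike helmet $70.94: sporting goods → 7% + 0.5% transit = 7.5% → $5.32
Floor lamp $50.93: home furniture → 6.5% + 2.75% transit = 9.25% → $4.71
Area rug (5x8) $359.84: home furniture → 6.5% + 2.75% transit = 9.25% → $33.29
Crossword puzzle book $11.88: printed books → 8.25% + 2.25% transit = 10.5% → $1.25
Hardcover biography $32.93: printed books → 8.25% + 2.25% transit = 10.5% → $3.46
Bottle of gin (750 mL) $24.83: beer, wine and spirits → 12.25% + 0% transit = 12.25% → $3.04
Office chair $313.13: home furniture → 6.5% + 2.75% transit = 9.25% → $28.96
Total tax = $13.65 + $5.32 + $4.71 + $33.29 + $1.25 + $3.46 + $3.04 + $28.96 = $93.68

$93.68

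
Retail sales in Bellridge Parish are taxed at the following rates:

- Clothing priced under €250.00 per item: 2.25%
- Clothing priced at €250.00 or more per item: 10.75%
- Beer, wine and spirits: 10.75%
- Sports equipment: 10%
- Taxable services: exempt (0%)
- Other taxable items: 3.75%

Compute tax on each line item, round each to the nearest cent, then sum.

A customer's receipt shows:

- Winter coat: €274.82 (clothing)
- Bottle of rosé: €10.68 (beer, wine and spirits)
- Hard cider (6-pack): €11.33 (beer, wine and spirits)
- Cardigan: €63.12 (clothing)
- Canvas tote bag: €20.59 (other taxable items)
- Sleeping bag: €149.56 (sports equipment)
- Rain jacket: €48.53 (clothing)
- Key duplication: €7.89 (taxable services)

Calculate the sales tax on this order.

€50.15

Winter coat €274.82: clothing, €250.00 or more → 10.75% → €29.54
Bottle of rosé €10.68: beer, wine and spirits → 10.75% → €1.15
Hard cider (6-pack) €11.33: beer, wine and spirits → 10.75% → €1.22
Cardigan €63.12: clothing, under €250.00 → 2.25% → €1.42
Canvas tote bag €20.59: other taxable items → 3.75% → €0.77
Sleeping bag €149.56: sports equipment → 10% → €14.96
Rain jacket €48.53: clothing, under €250.00 → 2.25% → €1.09
Key duplication €7.89: taxable services → 0% → €0.00
Total tax = €29.54 + €1.15 + €1.22 + €1.42 + €0.77 + €14.96 + €1.09 = €50.15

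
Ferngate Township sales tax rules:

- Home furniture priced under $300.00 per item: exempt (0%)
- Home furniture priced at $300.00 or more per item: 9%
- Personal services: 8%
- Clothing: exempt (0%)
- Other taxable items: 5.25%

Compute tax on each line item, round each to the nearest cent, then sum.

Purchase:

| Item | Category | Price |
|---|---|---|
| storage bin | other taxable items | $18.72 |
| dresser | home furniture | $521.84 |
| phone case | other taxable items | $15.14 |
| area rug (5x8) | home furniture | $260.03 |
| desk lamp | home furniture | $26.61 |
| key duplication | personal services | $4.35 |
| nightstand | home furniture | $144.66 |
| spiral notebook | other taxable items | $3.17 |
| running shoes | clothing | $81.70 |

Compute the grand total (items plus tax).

Storage bin $18.72: other taxable items → 5.25% → $0.98
Dresser $521.84: home furniture, $300.00 or more → 9% → $46.97
Phone case $15.14: other taxable items → 5.25% → $0.79
Area rug (5x8) $260.03: home furniture, under $300.00 → 0% → $0.00
Desk lamp $26.61: home furniture, under $300.00 → 0% → $0.00
Key duplication $4.35: personal services → 8% → $0.35
Nightstand $144.66: home furniture, under $300.00 → 0% → $0.00
Spiral notebook $3.17: other taxable items → 5.25% → $0.17
Running shoes $81.70: clothing → 0% → $0.00
Subtotal = $1076.22; tax = $49.26; total due = $1125.48

$1125.48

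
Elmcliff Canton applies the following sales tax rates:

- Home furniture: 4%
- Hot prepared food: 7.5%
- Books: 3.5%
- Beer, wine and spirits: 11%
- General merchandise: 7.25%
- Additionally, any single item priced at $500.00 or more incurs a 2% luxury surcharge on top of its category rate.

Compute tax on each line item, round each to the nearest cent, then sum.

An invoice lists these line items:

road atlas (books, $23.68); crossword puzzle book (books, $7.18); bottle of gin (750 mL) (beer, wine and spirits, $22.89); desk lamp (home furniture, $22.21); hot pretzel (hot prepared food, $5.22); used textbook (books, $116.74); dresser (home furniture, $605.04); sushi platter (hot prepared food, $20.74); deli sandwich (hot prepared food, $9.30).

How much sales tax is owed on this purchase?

$47.53

Road atlas $23.68: books → 3.5% → $0.83
Crossword puzzle book $7.18: books → 3.5% → $0.25
Bottle of gin (750 mL) $22.89: beer, wine and spirits → 11% → $2.52
Desk lamp $22.21: home furniture → 4% → $0.89
Hot pretzel $5.22: hot prepared food → 7.5% → $0.39
Used textbook $116.74: books → 3.5% → $4.09
Dresser $605.04: home furniture → 4% + 2% surcharge = 6% → $36.30
Sushi platter $20.74: hot prepared food → 7.5% → $1.56
Deli sandwich $9.30: hot prepared food → 7.5% → $0.70
Total tax = $0.83 + $0.25 + $2.52 + $0.89 + $0.39 + $4.09 + $36.30 + $1.56 + $0.70 = $47.53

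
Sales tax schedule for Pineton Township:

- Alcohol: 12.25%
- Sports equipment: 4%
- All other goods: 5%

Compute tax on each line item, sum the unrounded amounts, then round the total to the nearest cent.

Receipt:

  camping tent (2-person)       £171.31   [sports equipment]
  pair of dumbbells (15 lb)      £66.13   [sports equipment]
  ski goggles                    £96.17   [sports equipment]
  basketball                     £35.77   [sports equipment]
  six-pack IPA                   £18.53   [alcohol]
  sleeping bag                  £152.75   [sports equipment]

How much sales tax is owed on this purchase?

Camping tent (2-person) £171.31: sports equipment → 4% → £6.8524
Pair of dumbbells (15 lb) £66.13: sports equipment → 4% → £2.6452
Ski goggles £96.17: sports equipment → 4% → £3.8468
Basketball £35.77: sports equipment → 4% → £1.4308
Six-pack IPA £18.53: alcohol → 12.25% → £2.269925
Sleeping bag £152.75: sports equipment → 4% → £6.11
Unrounded tax sum = £23.155125 → £23.16

£23.16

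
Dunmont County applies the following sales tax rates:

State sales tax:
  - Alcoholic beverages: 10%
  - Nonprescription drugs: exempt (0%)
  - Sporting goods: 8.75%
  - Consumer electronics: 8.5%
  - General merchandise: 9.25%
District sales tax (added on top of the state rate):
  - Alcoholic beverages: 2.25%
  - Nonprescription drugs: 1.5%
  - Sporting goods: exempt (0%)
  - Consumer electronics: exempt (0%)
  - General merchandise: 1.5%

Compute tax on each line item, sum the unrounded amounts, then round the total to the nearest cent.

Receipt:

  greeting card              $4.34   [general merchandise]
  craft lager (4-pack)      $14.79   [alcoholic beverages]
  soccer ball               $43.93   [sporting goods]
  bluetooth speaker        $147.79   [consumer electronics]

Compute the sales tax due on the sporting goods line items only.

$3.84

Soccer ball $43.93: sporting goods → 8.75% + 0% district = 8.75% → $3.843875
Tax on sporting goods: unrounded sum = $3.843875 → $3.84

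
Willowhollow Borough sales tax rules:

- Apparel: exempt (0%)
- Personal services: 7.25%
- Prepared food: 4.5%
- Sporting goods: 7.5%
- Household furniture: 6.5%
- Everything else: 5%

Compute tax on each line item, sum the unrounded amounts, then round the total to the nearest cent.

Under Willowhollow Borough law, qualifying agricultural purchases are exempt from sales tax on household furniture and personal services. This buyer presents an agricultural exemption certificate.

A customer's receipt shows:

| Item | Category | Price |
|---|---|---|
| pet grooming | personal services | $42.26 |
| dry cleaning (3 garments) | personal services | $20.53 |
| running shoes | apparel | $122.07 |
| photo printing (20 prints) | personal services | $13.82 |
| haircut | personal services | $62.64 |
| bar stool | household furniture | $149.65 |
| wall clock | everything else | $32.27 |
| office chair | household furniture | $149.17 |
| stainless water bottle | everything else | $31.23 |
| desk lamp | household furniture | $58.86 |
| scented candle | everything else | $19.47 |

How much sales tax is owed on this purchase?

$4.15

Pet grooming $42.26: personal services, buyer-exempt → 0% → $0.00
Dry cleaning (3 garments) $20.53: personal services, buyer-exempt → 0% → $0.00
Running shoes $122.07: apparel → 0% → $0.00
Photo printing (20 prints) $13.82: personal services, buyer-exempt → 0% → $0.00
Haircut $62.64: personal services, buyer-exempt → 0% → $0.00
Bar stool $149.65: household furniture, buyer-exempt → 0% → $0.00
Wall clock $32.27: everything else → 5% → $1.6135
Office chair $149.17: household furniture, buyer-exempt → 0% → $0.00
Stainless water bottle $31.23: everything else → 5% → $1.5615
Desk lamp $58.86: household furniture, buyer-exempt → 0% → $0.00
Scented candle $19.47: everything else → 5% → $0.9735
Unrounded tax sum = $4.1485 → $4.15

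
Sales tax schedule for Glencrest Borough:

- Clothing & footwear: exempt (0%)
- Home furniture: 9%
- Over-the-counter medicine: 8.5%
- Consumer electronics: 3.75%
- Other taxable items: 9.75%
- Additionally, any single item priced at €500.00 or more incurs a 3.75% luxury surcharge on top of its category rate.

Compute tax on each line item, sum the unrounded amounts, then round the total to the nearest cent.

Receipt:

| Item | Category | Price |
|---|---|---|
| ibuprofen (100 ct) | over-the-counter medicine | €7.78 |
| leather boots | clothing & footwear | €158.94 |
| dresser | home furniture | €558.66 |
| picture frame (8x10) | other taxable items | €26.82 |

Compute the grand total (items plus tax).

Ibuprofen (100 ct) €7.78: over-the-counter medicine → 8.5% → €0.6613
Leather boots €158.94: clothing & footwear → 0% → €0.00
Dresser €558.66: home furniture → 9% + 3.75% surcharge = 12.75% → €71.22915
Picture frame (8x10) €26.82: other taxable items → 9.75% → €2.61495
Subtotal = €752.20; unrounded tax = €74.5054 → €74.51; total due = €826.71

€826.71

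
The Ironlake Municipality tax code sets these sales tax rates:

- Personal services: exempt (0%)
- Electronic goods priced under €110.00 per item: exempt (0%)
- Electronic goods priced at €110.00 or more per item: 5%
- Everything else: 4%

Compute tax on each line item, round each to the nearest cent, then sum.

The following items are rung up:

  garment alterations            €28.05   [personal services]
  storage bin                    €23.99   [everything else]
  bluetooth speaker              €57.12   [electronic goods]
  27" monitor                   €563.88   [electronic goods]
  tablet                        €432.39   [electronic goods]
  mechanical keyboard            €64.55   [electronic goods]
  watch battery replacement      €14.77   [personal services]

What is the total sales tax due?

Garment alterations €28.05: personal services → 0% → €0.00
Storage bin €23.99: everything else → 4% → €0.96
Bluetooth speaker €57.12: electronic goods, under €110.00 → 0% → €0.00
27" monitor €563.88: electronic goods, €110.00 or more → 5% → €28.19
Tablet €432.39: electronic goods, €110.00 or more → 5% → €21.62
Mechanical keyboard €64.55: electronic goods, under €110.00 → 0% → €0.00
Watch battery replacement €14.77: personal services → 0% → €0.00
Total tax = €0.96 + €28.19 + €21.62 = €50.77

€50.77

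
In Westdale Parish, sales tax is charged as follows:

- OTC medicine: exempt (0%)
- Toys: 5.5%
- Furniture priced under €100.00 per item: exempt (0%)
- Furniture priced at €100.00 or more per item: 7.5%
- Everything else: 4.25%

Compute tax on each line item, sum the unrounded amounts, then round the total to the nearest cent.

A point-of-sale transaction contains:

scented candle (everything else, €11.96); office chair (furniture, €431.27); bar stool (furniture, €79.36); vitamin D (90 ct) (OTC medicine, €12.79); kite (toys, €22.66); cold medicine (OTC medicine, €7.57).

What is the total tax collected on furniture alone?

€32.35

Office chair €431.27: furniture, €100.00 or more → 7.5% → €32.34525
Bar stool €79.36: furniture, under €100.00 → 0% → €0.00
Tax on furniture: unrounded sum = €32.34525 → €32.35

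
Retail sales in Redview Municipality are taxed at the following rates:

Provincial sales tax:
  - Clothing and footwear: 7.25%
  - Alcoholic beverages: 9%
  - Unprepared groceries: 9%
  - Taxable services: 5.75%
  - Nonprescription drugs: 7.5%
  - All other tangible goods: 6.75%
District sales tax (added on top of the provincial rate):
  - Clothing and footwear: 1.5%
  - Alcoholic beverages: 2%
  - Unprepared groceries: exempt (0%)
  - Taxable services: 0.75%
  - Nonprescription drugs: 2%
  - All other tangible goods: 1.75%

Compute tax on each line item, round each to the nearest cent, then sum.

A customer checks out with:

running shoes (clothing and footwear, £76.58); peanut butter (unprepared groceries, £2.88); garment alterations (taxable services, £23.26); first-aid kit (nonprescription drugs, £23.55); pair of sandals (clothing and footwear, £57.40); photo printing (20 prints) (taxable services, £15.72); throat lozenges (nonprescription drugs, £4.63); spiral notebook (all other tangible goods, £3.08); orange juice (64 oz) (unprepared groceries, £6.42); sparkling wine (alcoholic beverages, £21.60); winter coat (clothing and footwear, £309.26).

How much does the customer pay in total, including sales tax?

Running shoes £76.58: clothing and footwear → 7.25% + 1.5% district = 8.75% → £6.70
Peanut butter £2.88: unprepared groceries → 9% + 0% district = 9% → £0.26
Garment alterations £23.26: taxable services → 5.75% + 0.75% district = 6.5% → £1.51
First-aid kit £23.55: nonprescription drugs → 7.5% + 2% district = 9.5% → £2.24
Pair of sandals £57.40: clothing and footwear → 7.25% + 1.5% district = 8.75% → £5.02
Photo printing (20 prints) £15.72: taxable services → 5.75% + 0.75% district = 6.5% → £1.02
Throat lozenges £4.63: nonprescription drugs → 7.5% + 2% district = 9.5% → £0.44
Spiral notebook £3.08: all other tangible goods → 6.75% + 1.75% district = 8.5% → £0.26
Orange juice (64 oz) £6.42: unprepared groceries → 9% + 0% district = 9% → £0.58
Sparkling wine £21.60: alcoholic beverages → 9% + 2% district = 11% → £2.38
Winter coat £309.26: clothing and footwear → 7.25% + 1.5% district = 8.75% → £27.06
Subtotal = £544.38; tax = £47.47; total due = £591.85

£591.85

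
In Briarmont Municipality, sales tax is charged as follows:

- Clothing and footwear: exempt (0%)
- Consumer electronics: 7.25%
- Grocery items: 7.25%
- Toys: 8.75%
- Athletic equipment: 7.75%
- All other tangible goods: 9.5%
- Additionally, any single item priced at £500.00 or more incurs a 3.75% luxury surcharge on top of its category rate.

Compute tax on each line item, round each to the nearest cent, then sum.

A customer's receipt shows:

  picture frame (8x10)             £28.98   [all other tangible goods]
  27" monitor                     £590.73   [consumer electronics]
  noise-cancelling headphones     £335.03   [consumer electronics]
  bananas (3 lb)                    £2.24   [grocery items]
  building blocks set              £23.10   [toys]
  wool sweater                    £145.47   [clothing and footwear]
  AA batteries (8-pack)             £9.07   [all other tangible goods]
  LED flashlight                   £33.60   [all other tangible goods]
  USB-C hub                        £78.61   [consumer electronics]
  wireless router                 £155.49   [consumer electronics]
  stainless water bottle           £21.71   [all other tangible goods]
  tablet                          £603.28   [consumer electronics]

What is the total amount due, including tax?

Picture frame (8x10) £28.98: all other tangible goods → 9.5% → £2.75
27" monitor £590.73: consumer electronics → 7.25% + 3.75% surcharge = 11% → £64.98
Noise-cancelling headphones £335.03: consumer electronics → 7.25% → £24.29
Bananas (3 lb) £2.24: grocery items → 7.25% → £0.16
Building blocks set £23.10: toys → 8.75% → £2.02
Wool sweater £145.47: clothing and footwear → 0% → £0.00
AA batteries (8-pack) £9.07: all other tangible goods → 9.5% → £0.86
LED flashlight £33.60: all other tangible goods → 9.5% → £3.19
USB-C hub £78.61: consumer electronics → 7.25% → £5.70
Wireless router £155.49: consumer electronics → 7.25% → £11.27
Stainless water bottle £21.71: all other tangible goods → 9.5% → £2.06
Tablet £603.28: consumer electronics → 7.25% + 3.75% surcharge = 11% → £66.36
Subtotal = £2027.31; tax = £183.64; total due = £2210.95

£2210.95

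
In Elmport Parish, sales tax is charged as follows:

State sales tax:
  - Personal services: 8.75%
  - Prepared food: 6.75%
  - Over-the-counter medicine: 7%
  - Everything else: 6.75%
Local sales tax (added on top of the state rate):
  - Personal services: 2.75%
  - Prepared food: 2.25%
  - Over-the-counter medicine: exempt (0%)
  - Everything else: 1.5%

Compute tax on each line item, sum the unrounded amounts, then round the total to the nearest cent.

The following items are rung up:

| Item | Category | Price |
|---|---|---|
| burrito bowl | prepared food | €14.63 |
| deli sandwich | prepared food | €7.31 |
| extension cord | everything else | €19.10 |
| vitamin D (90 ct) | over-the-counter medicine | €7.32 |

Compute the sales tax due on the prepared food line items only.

€1.97

Burrito bowl €14.63: prepared food → 6.75% + 2.25% local = 9% → €1.3167
Deli sandwich €7.31: prepared food → 6.75% + 2.25% local = 9% → €0.6579
Tax on prepared food: unrounded sum = €1.9746 → €1.97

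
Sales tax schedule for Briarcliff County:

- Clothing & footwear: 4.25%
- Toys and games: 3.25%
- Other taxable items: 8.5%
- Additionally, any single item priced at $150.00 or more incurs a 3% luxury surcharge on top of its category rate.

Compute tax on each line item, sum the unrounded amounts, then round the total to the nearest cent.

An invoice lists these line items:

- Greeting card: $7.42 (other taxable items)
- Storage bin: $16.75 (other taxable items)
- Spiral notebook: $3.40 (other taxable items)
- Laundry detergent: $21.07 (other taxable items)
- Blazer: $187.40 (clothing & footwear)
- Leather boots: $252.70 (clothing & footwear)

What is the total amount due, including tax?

$524.78

Greeting card $7.42: other taxable items → 8.5% → $0.6307
Storage bin $16.75: other taxable items → 8.5% → $1.42375
Spiral notebook $3.40: other taxable items → 8.5% → $0.289
Laundry detergent $21.07: other taxable items → 8.5% → $1.79095
Blazer $187.40: clothing & footwear → 4.25% + 3% surcharge = 7.25% → $13.5865
Leather boots $252.70: clothing & footwear → 4.25% + 3% surcharge = 7.25% → $18.32075
Subtotal = $488.74; unrounded tax = $36.04165 → $36.04; total due = $524.78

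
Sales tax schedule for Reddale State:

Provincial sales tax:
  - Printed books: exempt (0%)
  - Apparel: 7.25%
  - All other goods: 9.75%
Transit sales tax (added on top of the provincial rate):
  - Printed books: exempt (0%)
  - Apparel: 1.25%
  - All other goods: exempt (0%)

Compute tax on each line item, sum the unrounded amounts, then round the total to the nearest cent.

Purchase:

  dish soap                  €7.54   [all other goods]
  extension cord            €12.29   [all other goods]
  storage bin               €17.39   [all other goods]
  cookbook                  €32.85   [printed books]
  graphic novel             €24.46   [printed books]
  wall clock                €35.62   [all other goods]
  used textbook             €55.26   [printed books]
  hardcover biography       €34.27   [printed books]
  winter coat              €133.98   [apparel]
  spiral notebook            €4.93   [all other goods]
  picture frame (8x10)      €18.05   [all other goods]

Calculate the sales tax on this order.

Dish soap €7.54: all other goods → 9.75% + 0% transit = 9.75% → €0.73515
Extension cord €12.29: all other goods → 9.75% + 0% transit = 9.75% → €1.198275
Storage bin €17.39: all other goods → 9.75% + 0% transit = 9.75% → €1.695525
Cookbook €32.85: printed books → 0% + 0% transit = 0% → €0.00
Graphic novel €24.46: printed books → 0% + 0% transit = 0% → €0.00
Wall clock €35.62: all other goods → 9.75% + 0% transit = 9.75% → €3.47295
Used textbook €55.26: printed books → 0% + 0% transit = 0% → €0.00
Hardcover biography €34.27: printed books → 0% + 0% transit = 0% → €0.00
Winter coat €133.98: apparel → 7.25% + 1.25% transit = 8.5% → €11.3883
Spiral notebook €4.93: all other goods → 9.75% + 0% transit = 9.75% → €0.480675
Picture frame (8x10) €18.05: all other goods → 9.75% + 0% transit = 9.75% → €1.759875
Unrounded tax sum = €20.73075 → €20.73

€20.73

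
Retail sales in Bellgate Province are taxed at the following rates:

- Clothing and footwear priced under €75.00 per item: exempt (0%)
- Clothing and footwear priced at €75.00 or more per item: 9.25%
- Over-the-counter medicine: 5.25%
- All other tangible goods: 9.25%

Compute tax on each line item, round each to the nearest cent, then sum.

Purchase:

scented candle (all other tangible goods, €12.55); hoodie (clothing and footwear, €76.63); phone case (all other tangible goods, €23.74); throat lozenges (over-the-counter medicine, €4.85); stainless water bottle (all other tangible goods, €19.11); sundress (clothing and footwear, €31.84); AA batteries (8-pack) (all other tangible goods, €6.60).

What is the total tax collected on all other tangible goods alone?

Scented candle €12.55: all other tangible goods → 9.25% → €1.16
Phone case €23.74: all other tangible goods → 9.25% → €2.20
Stainless water bottle €19.11: all other tangible goods → 9.25% → €1.77
AA batteries (8-pack) €6.60: all other tangible goods → 9.25% → €0.61
Tax on all other tangible goods = €1.16 + €2.20 + €1.77 + €0.61 = €5.74

€5.74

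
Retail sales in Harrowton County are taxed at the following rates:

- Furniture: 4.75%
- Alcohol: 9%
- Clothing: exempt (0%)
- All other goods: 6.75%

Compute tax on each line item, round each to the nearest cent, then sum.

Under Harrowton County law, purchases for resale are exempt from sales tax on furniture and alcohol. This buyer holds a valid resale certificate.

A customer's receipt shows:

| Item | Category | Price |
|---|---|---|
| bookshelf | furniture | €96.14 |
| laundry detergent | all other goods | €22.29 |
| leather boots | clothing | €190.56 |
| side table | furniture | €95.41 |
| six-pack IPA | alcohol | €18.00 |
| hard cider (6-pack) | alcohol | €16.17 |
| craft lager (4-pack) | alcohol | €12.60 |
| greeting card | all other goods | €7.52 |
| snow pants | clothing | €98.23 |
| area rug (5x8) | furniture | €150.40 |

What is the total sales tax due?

Bookshelf €96.14: furniture, buyer-exempt → 0% → €0.00
Laundry detergent €22.29: all other goods → 6.75% → €1.50
Leather boots €190.56: clothing → 0% → €0.00
Side table €95.41: furniture, buyer-exempt → 0% → €0.00
Six-pack IPA €18.00: alcohol, buyer-exempt → 0% → €0.00
Hard cider (6-pack) €16.17: alcohol, buyer-exempt → 0% → €0.00
Craft lager (4-pack) €12.60: alcohol, buyer-exempt → 0% → €0.00
Greeting card €7.52: all other goods → 6.75% → €0.51
Snow pants €98.23: clothing → 0% → €0.00
Area rug (5x8) €150.40: furniture, buyer-exempt → 0% → €0.00
Total tax = €1.50 + €0.51 = €2.01

€2.01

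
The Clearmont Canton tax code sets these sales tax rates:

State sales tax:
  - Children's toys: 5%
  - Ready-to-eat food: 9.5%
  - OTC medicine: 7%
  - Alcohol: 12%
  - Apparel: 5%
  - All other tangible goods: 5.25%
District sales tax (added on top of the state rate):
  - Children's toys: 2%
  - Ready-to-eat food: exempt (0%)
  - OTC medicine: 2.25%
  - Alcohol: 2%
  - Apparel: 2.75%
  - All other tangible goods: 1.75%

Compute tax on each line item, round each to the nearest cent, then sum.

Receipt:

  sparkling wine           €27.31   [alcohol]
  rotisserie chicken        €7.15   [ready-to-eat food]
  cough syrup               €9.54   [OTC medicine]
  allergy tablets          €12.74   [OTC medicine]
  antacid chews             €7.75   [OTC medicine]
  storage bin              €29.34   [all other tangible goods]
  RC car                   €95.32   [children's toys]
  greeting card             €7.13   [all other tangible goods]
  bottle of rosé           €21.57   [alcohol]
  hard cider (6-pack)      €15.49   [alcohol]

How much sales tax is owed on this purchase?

€21.69

Sparkling wine €27.31: alcohol → 12% + 2% district = 14% → €3.82
Rotisserie chicken €7.15: ready-to-eat food → 9.5% + 0% district = 9.5% → €0.68
Cough syrup €9.54: OTC medicine → 7% + 2.25% district = 9.25% → €0.88
Allergy tablets €12.74: OTC medicine → 7% + 2.25% district = 9.25% → €1.18
Antacid chews €7.75: OTC medicine → 7% + 2.25% district = 9.25% → €0.72
Storage bin €29.34: all other tangible goods → 5.25% + 1.75% district = 7% → €2.05
RC car €95.32: children's toys → 5% + 2% district = 7% → €6.67
Greeting card €7.13: all other tangible goods → 5.25% + 1.75% district = 7% → €0.50
Bottle of rosé €21.57: alcohol → 12% + 2% district = 14% → €3.02
Hard cider (6-pack) €15.49: alcohol → 12% + 2% district = 14% → €2.17
Total tax = €3.82 + €0.68 + €0.88 + €1.18 + €0.72 + €2.05 + €6.67 + €0.50 + €3.02 + €2.17 = €21.69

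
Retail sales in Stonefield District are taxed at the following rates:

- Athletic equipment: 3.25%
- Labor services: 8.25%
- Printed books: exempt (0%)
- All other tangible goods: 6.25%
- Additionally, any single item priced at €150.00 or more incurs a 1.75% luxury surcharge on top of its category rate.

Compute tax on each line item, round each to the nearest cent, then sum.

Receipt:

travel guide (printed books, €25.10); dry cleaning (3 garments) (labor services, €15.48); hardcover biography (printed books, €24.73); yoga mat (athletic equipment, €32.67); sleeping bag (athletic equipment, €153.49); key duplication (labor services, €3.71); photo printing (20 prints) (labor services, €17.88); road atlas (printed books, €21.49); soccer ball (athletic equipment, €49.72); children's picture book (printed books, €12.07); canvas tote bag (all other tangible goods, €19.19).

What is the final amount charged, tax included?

Travel guide €25.10: printed books → 0% → €0.00
Dry cleaning (3 garments) €15.48: labor services → 8.25% → €1.28
Hardcover biography €24.73: printed books → 0% → €0.00
Yoga mat €32.67: athletic equipment → 3.25% → €1.06
Sleeping bag €153.49: athletic equipment → 3.25% + 1.75% surcharge = 5% → €7.67
Key duplication €3.71: labor services → 8.25% → €0.31
Photo printing (20 prints) €17.88: labor services → 8.25% → €1.48
Road atlas €21.49: printed books → 0% → €0.00
Soccer ball €49.72: athletic equipment → 3.25% → €1.62
Children's picture book €12.07: printed books → 0% → €0.00
Canvas tote bag €19.19: all other tangible goods → 6.25% → €1.20
Subtotal = €375.53; tax = €14.62; total due = €390.15

€390.15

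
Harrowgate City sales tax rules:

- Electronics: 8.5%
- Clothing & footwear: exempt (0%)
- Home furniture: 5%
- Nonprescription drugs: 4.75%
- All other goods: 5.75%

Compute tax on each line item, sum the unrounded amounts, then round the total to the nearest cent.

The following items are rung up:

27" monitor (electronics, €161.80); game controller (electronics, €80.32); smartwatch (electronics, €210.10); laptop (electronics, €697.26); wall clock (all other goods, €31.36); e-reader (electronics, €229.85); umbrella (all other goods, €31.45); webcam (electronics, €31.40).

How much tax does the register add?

€123.52

27" monitor €161.80: electronics → 8.5% → €13.753
Game controller €80.32: electronics → 8.5% → €6.8272
Smartwatch €210.10: electronics → 8.5% → €17.8585
Laptop €697.26: electronics → 8.5% → €59.2671
Wall clock €31.36: all other goods → 5.75% → €1.8032
E-reader €229.85: electronics → 8.5% → €19.53725
Umbrella €31.45: all other goods → 5.75% → €1.808375
Webcam €31.40: electronics → 8.5% → €2.669
Unrounded tax sum = €123.523625 → €123.52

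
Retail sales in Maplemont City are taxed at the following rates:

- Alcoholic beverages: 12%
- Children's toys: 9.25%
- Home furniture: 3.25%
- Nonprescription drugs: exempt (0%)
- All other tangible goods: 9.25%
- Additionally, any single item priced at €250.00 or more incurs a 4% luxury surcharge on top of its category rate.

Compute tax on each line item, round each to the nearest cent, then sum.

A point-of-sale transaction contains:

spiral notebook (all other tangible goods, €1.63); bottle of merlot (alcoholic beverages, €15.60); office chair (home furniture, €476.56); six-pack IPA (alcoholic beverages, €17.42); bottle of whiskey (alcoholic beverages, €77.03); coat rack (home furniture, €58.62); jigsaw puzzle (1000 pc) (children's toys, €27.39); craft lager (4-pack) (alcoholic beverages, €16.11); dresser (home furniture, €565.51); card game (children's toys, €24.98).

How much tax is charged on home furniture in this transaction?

Office chair €476.56: home furniture → 3.25% + 4% surcharge = 7.25% → €34.55
Coat rack €58.62: home furniture → 3.25% → €1.91
Dresser €565.51: home furniture → 3.25% + 4% surcharge = 7.25% → €41.00
Tax on home furniture = €34.55 + €1.91 + €41.00 = €77.46

€77.46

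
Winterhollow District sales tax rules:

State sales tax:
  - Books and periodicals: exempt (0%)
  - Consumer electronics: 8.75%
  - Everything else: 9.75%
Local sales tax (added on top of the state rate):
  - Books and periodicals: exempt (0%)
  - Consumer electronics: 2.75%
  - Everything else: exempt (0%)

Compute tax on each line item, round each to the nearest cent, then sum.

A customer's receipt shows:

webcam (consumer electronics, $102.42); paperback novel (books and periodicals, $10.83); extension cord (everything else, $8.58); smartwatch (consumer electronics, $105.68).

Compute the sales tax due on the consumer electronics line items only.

$23.93

Webcam $102.42: consumer electronics → 8.75% + 2.75% local = 11.5% → $11.78
Smartwatch $105.68: consumer electronics → 8.75% + 2.75% local = 11.5% → $12.15
Tax on consumer electronics = $11.78 + $12.15 = $23.93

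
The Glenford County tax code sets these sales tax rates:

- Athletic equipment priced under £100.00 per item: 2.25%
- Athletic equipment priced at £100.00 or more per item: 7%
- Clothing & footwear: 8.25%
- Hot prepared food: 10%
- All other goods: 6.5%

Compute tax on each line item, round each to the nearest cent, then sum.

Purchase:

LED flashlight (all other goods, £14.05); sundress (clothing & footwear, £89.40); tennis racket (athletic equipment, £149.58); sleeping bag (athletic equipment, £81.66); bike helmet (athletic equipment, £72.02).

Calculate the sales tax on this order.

LED flashlight £14.05: all other goods → 6.5% → £0.91
Sundress £89.40: clothing & footwear → 8.25% → £7.38
Tennis racket £149.58: athletic equipment, £100.00 or more → 7% → £10.47
Sleeping bag £81.66: athletic equipment, under £100.00 → 2.25% → £1.84
Bike helmet £72.02: athletic equipment, under £100.00 → 2.25% → £1.62
Total tax = £0.91 + £7.38 + £10.47 + £1.84 + £1.62 = £22.22

£22.22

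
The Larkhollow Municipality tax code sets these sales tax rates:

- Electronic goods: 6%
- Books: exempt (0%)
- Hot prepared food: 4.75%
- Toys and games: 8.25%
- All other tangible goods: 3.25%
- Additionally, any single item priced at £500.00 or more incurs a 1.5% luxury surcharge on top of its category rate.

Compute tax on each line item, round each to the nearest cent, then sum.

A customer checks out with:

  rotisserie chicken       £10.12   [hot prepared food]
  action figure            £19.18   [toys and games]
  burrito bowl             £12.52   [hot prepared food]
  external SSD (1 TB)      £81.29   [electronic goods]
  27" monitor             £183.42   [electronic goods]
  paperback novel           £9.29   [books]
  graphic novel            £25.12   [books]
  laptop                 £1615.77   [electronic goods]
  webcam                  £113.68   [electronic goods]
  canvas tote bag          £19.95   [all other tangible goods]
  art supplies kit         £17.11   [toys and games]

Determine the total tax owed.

£148.60

Rotisserie chicken £10.12: hot prepared food → 4.75% → £0.48
Action figure £19.18: toys and games → 8.25% → £1.58
Burrito bowl £12.52: hot prepared food → 4.75% → £0.59
External SSD (1 TB) £81.29: electronic goods → 6% → £4.88
27" monitor £183.42: electronic goods → 6% → £11.01
Paperback novel £9.29: books → 0% → £0.00
Graphic novel £25.12: books → 0% → £0.00
Laptop £1615.77: electronic goods → 6% + 1.5% surcharge = 7.5% → £121.18
Webcam £113.68: electronic goods → 6% → £6.82
Canvas tote bag £19.95: all other tangible goods → 3.25% → £0.65
Art supplies kit £17.11: toys and games → 8.25% → £1.41
Total tax = £0.48 + £1.58 + £0.59 + £4.88 + £11.01 + £121.18 + £6.82 + £0.65 + £1.41 = £148.60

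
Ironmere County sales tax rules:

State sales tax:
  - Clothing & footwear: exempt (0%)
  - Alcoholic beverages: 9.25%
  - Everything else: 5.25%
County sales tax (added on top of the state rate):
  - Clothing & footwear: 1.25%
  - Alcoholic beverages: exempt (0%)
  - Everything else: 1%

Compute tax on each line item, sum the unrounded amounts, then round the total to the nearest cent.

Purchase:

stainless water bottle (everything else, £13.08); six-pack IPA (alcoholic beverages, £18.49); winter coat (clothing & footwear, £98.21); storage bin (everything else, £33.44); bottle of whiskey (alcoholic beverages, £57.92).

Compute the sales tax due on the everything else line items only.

Stainless water bottle £13.08: everything else → 5.25% + 1% county = 6.25% → £0.8175
Storage bin £33.44: everything else → 5.25% + 1% county = 6.25% → £2.09
Tax on everything else: unrounded sum = £2.9075 → £2.91

£2.91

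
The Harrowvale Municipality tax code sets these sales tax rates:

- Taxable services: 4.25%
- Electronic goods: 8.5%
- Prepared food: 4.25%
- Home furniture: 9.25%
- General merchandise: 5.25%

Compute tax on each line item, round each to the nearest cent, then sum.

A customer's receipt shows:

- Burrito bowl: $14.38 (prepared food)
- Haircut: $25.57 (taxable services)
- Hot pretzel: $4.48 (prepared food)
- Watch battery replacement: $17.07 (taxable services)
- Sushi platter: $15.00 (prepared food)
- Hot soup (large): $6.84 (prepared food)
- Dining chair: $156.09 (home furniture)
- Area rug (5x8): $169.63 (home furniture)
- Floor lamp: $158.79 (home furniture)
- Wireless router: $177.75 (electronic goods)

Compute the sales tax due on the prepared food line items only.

$1.73

Burrito bowl $14.38: prepared food → 4.25% → $0.61
Hot pretzel $4.48: prepared food → 4.25% → $0.19
Sushi platter $15.00: prepared food → 4.25% → $0.64
Hot soup (large) $6.84: prepared food → 4.25% → $0.29
Tax on prepared food = $0.61 + $0.19 + $0.64 + $0.29 = $1.73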